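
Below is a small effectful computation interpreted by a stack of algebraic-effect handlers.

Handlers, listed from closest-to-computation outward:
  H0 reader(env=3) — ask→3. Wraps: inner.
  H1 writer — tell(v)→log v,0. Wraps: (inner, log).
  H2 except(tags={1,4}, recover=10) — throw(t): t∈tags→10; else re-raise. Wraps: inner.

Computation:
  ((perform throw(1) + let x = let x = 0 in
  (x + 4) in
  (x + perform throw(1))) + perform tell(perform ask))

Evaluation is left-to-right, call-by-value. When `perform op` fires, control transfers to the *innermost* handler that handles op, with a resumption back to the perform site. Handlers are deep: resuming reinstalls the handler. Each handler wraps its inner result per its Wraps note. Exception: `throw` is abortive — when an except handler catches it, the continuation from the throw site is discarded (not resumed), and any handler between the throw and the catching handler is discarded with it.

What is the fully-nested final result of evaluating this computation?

Answer: 10

Working:
throw(1) @ H2 caught ⇒ 10
= 10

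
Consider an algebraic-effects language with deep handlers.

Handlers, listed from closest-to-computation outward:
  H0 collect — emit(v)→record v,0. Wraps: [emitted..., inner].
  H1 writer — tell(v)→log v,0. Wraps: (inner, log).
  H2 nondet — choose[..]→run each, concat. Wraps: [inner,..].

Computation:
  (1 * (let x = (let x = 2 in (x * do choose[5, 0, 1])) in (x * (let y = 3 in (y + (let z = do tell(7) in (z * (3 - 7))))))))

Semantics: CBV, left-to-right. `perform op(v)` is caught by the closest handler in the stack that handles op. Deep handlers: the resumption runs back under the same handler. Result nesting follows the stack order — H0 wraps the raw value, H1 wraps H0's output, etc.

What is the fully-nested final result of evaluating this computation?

Working:
choose[5, 0, 1] @ H2
  branch[0] choose=5:
    tell(7) @ H1 ⇒ log+=7
    H0 returns [30]
    H1 returns ([30], (7))
    H2 returns [([30], (7))]
  branch[1] choose=0:
    tell(7) @ H1 ⇒ log+=7
    H0 returns [0]
    H1 returns ([0], (7))
    H2 returns [([0], (7))]
  branch[2] choose=1:
    tell(7) @ H1 ⇒ log+=7
    H0 returns [6]
    H1 returns ([6], (7))
    H2 returns [([6], (7))]
= [([30], (7)), ([0], (7)), ([6], (7))]

Answer: [([30], (7)), ([0], (7)), ([6], (7))]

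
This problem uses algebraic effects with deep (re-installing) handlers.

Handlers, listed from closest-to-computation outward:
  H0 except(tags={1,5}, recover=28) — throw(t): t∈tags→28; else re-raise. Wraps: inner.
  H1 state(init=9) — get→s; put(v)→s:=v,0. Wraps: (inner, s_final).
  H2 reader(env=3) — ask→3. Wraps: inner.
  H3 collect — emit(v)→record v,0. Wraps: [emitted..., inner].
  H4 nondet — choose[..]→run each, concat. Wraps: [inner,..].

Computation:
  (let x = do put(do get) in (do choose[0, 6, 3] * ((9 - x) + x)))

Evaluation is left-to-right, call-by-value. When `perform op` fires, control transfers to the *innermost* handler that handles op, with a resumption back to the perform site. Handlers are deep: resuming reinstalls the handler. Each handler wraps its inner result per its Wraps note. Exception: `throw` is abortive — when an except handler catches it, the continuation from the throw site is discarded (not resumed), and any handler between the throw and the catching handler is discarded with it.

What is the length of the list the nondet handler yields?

Answer: 3

Step-by-step:
get @ H1 ⇒ 9
put(9) @ H1 ⇒ s:=9
choose[0, 6, 3] @ H4
  branch[0] choose=0:
    H0 returns 0
    H1 returns (0, 9)
    H2 returns (0, 9)
    H3 returns [(0, 9)]
    H4 returns [[(0, 9)]]
  branch[1] choose=6:
    H0 returns 54
    H1 returns (54, 9)
    H2 returns (54, 9)
    H3 returns [(54, 9)]
    H4 returns [[(54, 9)]]
  branch[2] choose=3:
    H0 returns 27
    H1 returns (27, 9)
    H2 returns (27, 9)
    H3 returns [(27, 9)]
    H4 returns [[(27, 9)]]
= [[(0, 9)], [(54, 9)], [(27, 9)]]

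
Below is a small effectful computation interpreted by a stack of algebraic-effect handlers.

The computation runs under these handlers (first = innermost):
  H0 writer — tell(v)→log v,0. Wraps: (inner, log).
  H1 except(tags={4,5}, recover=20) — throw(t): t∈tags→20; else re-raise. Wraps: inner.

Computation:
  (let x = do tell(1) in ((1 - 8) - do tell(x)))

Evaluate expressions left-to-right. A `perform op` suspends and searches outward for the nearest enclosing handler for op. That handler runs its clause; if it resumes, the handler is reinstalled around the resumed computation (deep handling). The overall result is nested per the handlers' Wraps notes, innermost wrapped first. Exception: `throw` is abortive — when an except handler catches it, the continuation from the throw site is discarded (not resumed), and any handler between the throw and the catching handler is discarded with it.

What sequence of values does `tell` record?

Working:
tell(1) @ H0 ⇒ log+=1
tell(0) @ H0 ⇒ log+=0
H0 returns (-7, (1, 0))
H1 returns (-7, (1, 0))
= (-7, (1, 0))

Answer: (1, 0)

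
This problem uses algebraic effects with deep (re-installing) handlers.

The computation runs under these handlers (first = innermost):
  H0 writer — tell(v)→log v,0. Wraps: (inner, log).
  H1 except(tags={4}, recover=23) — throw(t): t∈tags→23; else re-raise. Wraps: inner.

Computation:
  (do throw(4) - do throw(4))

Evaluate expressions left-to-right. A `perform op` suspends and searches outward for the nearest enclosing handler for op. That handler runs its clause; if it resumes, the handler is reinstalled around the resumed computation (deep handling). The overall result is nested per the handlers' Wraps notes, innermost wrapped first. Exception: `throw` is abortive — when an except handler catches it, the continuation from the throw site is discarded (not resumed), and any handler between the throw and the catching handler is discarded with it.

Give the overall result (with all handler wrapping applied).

Answer: 23

Step-by-step:
throw(4) @ H1 caught ⇒ 23
= 23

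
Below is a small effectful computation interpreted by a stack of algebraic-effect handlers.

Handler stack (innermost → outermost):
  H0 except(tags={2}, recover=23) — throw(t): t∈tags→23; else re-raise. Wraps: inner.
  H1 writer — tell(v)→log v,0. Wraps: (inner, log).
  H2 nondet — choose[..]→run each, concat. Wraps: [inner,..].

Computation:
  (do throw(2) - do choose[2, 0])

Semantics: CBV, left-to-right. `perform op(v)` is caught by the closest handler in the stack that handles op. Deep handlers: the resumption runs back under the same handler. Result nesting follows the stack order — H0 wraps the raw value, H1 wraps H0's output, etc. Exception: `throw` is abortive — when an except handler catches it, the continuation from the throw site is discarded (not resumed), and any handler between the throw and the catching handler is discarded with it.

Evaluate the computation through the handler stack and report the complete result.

Working:
throw(2) @ H0 caught ⇒ 23
H1 returns (23, ())
H2 returns [(23, ())]
= [(23, ())]

Answer: [(23, ())]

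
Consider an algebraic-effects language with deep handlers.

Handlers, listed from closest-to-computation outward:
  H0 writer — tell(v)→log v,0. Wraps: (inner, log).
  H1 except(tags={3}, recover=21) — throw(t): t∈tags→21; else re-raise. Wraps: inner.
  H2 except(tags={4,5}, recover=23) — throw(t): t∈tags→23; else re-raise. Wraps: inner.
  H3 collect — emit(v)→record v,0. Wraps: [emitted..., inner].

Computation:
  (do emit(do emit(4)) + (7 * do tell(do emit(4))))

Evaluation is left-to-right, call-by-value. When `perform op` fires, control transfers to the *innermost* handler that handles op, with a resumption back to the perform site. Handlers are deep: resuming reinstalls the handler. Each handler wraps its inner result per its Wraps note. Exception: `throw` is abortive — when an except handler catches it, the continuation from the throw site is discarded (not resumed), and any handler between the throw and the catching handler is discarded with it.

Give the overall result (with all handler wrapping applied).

Answer: [4, 0, 4, (0, (0))]

Evaluation trace:
emit(4) @ H3 ⇒ out+=4
emit(0) @ H3 ⇒ out+=0
emit(4) @ H3 ⇒ out+=4
tell(0) @ H0 ⇒ log+=0
H0 returns (0, (0))
H1 returns (0, (0))
H2 returns (0, (0))
H3 returns [4, 0, 4, (0, (0))]
= [4, 0, 4, (0, (0))]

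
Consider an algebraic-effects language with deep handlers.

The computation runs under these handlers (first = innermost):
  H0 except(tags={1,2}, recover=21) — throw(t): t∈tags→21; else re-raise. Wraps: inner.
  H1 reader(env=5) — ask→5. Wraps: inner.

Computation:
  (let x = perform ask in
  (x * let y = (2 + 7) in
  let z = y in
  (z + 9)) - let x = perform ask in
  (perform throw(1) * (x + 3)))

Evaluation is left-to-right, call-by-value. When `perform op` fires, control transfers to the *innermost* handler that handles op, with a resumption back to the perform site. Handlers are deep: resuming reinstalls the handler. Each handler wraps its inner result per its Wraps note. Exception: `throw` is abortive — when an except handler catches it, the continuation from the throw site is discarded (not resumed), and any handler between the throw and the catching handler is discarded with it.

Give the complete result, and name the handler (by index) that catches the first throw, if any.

Answer: 21 ; first throw caught by: H0

Step-by-step:
ask @ H1 ⇒ 5
ask @ H1 ⇒ 5
throw(1) @ H0 caught ⇒ 21
H1 returns 21
= 21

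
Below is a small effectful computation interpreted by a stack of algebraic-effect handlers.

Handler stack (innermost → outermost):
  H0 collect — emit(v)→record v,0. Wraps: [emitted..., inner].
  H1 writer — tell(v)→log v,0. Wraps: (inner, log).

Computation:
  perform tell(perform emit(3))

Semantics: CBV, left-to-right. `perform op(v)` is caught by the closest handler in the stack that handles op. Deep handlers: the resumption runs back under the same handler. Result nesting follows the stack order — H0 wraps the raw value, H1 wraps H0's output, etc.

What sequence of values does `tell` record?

Answer: (0)

Evaluation trace:
emit(3) @ H0 ⇒ out+=3
tell(0) @ H1 ⇒ log+=0
H0 returns [3, 0]
H1 returns ([3, 0], (0))
= ([3, 0], (0))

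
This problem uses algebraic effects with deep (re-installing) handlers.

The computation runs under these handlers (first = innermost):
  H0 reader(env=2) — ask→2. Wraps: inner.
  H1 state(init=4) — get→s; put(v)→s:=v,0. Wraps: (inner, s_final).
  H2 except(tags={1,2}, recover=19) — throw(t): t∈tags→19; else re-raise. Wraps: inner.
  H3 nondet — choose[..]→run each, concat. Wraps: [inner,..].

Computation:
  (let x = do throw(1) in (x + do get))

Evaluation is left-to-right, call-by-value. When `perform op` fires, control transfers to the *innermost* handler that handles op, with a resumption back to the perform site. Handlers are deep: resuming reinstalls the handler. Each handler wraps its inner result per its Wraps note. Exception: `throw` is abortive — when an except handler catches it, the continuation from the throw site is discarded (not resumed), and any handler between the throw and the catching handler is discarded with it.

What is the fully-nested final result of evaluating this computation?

Evaluation trace:
throw(1) @ H2 caught ⇒ 19
H3 returns [19]
= [19]

Answer: [19]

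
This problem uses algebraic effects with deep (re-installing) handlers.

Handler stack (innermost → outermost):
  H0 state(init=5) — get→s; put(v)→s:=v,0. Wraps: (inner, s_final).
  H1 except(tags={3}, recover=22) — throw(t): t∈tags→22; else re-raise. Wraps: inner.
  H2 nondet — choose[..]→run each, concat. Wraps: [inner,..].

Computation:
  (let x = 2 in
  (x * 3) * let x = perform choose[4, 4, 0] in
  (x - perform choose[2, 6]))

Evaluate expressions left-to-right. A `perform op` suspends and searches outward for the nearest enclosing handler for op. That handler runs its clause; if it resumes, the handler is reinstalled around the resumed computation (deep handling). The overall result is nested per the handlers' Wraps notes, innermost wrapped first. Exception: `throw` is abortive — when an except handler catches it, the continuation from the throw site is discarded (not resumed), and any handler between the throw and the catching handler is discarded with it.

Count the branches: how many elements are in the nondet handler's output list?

Step-by-step:
choose[4, 4, 0] @ H2
  branch[0] choose=4:
    choose[2, 6] @ H2
      branch[0] choose=2:
        H0 returns (12, 5)
        H1 returns (12, 5)
        H2 returns [(12, 5)]
      branch[1] choose=6:
        H0 returns (-12, 5)
        H1 returns (-12, 5)
        H2 returns [(-12, 5)]
  branch[1] choose=4:
    choose[2, 6] @ H2
      branch[0] choose=2:
        H0 returns (12, 5)
        H1 returns (12, 5)
        H2 returns [(12, 5)]
      branch[1] choose=6:
        H0 returns (-12, 5)
        H1 returns (-12, 5)
        H2 returns [(-12, 5)]
  branch[2] choose=0:
    choose[2, 6] @ H2
      branch[0] choose=2:
        H0 returns (-12, 5)
        H1 returns (-12, 5)
        H2 returns [(-12, 5)]
      branch[1] choose=6:
        H0 returns (-36, 5)
        H1 returns (-36, 5)
        H2 returns [(-36, 5)]
= [(12, 5), (-12, 5), (12, 5), (-12, 5), (-12, 5), (-36, 5)]

Answer: 6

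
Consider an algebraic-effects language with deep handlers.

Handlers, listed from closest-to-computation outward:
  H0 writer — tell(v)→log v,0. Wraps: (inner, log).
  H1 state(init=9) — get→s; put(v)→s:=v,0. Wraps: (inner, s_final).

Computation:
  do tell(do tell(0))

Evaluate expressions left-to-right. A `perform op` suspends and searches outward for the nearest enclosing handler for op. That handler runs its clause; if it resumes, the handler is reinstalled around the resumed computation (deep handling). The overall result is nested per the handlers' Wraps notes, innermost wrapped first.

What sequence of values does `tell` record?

Evaluation trace:
tell(0) @ H0 ⇒ log+=0
tell(0) @ H0 ⇒ log+=0
H0 returns (0, (0, 0))
H1 returns ((0, (0, 0)), 9)
= ((0, (0, 0)), 9)

Answer: (0, 0)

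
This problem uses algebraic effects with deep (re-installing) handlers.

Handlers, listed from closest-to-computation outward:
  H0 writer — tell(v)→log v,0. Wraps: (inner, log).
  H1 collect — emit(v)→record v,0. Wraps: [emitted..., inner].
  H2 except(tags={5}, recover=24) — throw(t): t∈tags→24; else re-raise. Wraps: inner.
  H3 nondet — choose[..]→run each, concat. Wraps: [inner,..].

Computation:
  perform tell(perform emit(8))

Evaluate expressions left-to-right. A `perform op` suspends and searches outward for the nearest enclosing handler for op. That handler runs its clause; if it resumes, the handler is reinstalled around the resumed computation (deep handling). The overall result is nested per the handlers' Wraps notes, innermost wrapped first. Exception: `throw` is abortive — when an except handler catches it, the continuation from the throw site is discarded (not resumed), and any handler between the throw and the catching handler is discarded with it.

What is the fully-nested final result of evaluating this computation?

Working:
emit(8) @ H1 ⇒ out+=8
tell(0) @ H0 ⇒ log+=0
H0 returns (0, (0))
H1 returns [8, (0, (0))]
H2 returns [8, (0, (0))]
H3 returns [[8, (0, (0))]]
= [[8, (0, (0))]]

Answer: [[8, (0, (0))]]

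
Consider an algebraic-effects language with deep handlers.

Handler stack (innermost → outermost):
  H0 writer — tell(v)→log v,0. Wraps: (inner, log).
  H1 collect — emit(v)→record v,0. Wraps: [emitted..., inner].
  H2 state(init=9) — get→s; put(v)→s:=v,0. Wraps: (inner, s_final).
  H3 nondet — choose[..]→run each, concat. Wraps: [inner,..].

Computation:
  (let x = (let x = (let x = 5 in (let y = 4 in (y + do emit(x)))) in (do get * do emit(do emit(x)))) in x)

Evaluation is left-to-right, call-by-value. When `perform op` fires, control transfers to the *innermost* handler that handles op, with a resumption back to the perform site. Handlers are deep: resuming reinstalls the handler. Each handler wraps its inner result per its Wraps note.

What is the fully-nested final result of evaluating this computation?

Answer: [([5, 4, 0, (0, ())], 9)]

Step-by-step:
emit(5) @ H1 ⇒ out+=5
get @ H2 ⇒ 9
emit(4) @ H1 ⇒ out+=4
emit(0) @ H1 ⇒ out+=0
H0 returns (0, ())
H1 returns [5, 4, 0, (0, ())]
H2 returns ([5, 4, 0, (0, ())], 9)
H3 returns [([5, 4, 0, (0, ())], 9)]
= [([5, 4, 0, (0, ())], 9)]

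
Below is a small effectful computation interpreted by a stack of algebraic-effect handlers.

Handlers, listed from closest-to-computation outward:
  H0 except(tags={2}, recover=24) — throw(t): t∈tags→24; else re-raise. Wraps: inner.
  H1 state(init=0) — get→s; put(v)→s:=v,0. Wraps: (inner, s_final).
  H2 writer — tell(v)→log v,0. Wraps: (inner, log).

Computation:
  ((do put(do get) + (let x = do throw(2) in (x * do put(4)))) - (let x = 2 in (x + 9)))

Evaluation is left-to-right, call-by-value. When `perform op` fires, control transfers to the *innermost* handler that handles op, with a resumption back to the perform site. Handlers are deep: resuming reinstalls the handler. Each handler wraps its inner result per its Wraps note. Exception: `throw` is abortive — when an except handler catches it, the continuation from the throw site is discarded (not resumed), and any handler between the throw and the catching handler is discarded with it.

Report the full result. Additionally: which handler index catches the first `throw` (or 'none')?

Working:
get @ H1 ⇒ 0
put(0) @ H1 ⇒ s:=0
throw(2) @ H0 caught ⇒ 24
H1 returns (24, 0)
H2 returns ((24, 0), ())
= ((24, 0), ())

Answer: ((24, 0), ()) ; first throw caught by: H0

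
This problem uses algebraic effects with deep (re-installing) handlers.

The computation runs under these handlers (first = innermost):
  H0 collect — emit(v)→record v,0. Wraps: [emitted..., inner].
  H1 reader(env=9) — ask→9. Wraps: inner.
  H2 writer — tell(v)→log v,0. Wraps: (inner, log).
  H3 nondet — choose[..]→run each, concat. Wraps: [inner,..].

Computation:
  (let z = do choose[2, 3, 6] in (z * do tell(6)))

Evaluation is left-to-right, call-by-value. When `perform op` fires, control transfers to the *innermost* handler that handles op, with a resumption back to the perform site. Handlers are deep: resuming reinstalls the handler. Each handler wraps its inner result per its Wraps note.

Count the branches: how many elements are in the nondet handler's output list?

Evaluation trace:
choose[2, 3, 6] @ H3
  branch[0] choose=2:
    tell(6) @ H2 ⇒ log+=6
    H0 returns [0]
    H1 returns [0]
    H2 returns ([0], (6))
    H3 returns [([0], (6))]
  branch[1] choose=3:
    tell(6) @ H2 ⇒ log+=6
    H0 returns [0]
    H1 returns [0]
    H2 returns ([0], (6))
    H3 returns [([0], (6))]
  branch[2] choose=6:
    tell(6) @ H2 ⇒ log+=6
    H0 returns [0]
    H1 returns [0]
    H2 returns ([0], (6))
    H3 returns [([0], (6))]
= [([0], (6)), ([0], (6)), ([0], (6))]

Answer: 3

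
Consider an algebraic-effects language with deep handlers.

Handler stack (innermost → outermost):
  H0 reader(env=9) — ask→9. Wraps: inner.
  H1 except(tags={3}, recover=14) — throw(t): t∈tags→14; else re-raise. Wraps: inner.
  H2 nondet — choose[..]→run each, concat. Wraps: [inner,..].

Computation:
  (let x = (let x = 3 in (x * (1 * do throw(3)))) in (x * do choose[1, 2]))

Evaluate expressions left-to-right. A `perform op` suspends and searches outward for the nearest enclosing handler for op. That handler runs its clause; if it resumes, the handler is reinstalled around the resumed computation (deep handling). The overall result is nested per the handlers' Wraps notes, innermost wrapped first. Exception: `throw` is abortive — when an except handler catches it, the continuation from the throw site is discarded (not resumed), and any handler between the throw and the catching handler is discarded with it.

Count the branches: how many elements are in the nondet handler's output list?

Working:
throw(3) @ H1 caught ⇒ 14
H2 returns [14]
= [14]

Answer: 1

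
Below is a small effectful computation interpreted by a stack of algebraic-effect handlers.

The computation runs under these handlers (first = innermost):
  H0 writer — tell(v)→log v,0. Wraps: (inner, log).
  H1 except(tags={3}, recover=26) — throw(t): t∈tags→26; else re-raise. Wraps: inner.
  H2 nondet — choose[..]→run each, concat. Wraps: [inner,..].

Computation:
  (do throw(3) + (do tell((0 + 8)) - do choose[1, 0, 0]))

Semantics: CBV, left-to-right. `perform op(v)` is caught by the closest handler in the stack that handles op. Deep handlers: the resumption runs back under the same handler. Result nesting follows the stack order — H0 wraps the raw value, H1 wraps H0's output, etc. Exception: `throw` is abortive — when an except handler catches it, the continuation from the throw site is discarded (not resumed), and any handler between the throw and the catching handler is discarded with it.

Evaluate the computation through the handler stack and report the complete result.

Step-by-step:
throw(3) @ H1 caught ⇒ 26
H2 returns [26]
= [26]

Answer: [26]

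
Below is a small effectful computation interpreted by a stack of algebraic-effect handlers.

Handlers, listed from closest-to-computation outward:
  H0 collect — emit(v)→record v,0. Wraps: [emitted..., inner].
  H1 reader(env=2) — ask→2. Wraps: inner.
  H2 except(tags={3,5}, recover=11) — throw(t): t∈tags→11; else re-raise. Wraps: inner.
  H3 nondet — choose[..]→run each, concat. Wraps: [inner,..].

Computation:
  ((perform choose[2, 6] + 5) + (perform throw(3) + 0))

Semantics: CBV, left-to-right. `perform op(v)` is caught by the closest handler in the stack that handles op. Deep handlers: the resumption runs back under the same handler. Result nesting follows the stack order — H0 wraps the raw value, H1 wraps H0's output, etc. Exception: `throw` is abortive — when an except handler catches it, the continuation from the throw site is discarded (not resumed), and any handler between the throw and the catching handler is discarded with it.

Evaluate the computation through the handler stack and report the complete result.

Evaluation trace:
choose[2, 6] @ H3
  branch[0] choose=2:
    throw(3) @ H2 caught ⇒ 11
    H3 returns [11]
  branch[1] choose=6:
    throw(3) @ H2 caught ⇒ 11
    H3 returns [11]
= [11, 11]

Answer: [11, 11]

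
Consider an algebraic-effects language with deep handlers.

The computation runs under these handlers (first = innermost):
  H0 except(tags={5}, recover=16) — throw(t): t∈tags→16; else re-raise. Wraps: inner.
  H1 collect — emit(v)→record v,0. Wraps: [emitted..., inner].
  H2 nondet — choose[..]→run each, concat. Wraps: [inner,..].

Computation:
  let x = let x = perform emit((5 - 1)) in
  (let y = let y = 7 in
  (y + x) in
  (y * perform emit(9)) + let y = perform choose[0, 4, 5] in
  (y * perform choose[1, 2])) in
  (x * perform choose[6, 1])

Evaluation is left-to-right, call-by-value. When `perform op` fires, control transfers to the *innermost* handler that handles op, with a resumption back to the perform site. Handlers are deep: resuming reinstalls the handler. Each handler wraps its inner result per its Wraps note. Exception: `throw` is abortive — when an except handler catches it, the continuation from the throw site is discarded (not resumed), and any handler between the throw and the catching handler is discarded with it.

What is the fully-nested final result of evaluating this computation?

Step-by-step:
emit(4) @ H1 ⇒ out+=4
emit(9) @ H1 ⇒ out+=9
choose[0, 4, 5] @ H2
  branch[0] choose=0:
    choose[1, 2] @ H2
      branch[0] choose=1:
        choose[6, 1] @ H2
          branch[0] choose=6:
            H0 returns 0
            H1 returns [4, 9, 0]
            H2 returns [[4, 9, 0]]
          branch[1] choose=1:
            H0 returns 0
            H1 returns [4, 9, 0]
            H2 returns [[4, 9, 0]]
      branch[1] choose=2:
        choose[6, 1] @ H2
          branch[0] choose=6:
            H0 returns 0
            H1 returns [4, 9, 0]
            H2 returns [[4, 9, 0]]
          branch[1] choose=1:
            H0 returns 0
            H1 returns [4, 9, 0]
            H2 returns [[4, 9, 0]]
  branch[1] choose=4:
    choose[1, 2] @ H2
      branch[0] choose=1:
        choose[6, 1] @ H2
          branch[0] choose=6:
            H0 returns 24
            H1 returns [4, 9, 24]
            H2 returns [[4, 9, 24]]
          branch[1] choose=1:
            H0 returns 4
            H1 returns [4, 9, 4]
            H2 returns [[4, 9, 4]]
      branch[1] choose=2:
        choose[6, 1] @ H2
          branch[0] choose=6:
            H0 returns 48
            H1 returns [4, 9, 48]
            H2 returns [[4, 9, 48]]
          branch[1] choose=1:
            H0 returns 8
            H1 returns [4, 9, 8]
            H2 returns [[4, 9, 8]]
  branch[2] choose=5:
    choose[1, 2] @ H2
      branch[0] choose=1:
        choose[6, 1] @ H2
          branch[0] choose=6:
            H0 returns 30
            H1 returns [4, 9, 30]
            H2 returns [[4, 9, 30]]
          branch[1] choose=1:
            H0 returns 5
            H1 returns [4, 9, 5]
            H2 returns [[4, 9, 5]]
      branch[1] choose=2:
        choose[6, 1] @ H2
          branch[0] choose=6:
            H0 returns 60
            H1 returns [4, 9, 60]
            H2 returns [[4, 9, 60]]
          branch[1] choose=1:
            H0 returns 10
            H1 returns [4, 9, 10]
            H2 returns [[4, 9, 10]]
= [[4, 9, 0], [4, 9, 0], [4, 9, 0], [4, 9, 0], [4, 9, 24], [4, 9, 4], [4, 9, 48], [4, 9, 8], [4, 9, 30], [4, 9, 5], [4, 9, 60], [4, 9, 10]]

Answer: [[4, 9, 0], [4, 9, 0], [4, 9, 0], [4, 9, 0], [4, 9, 24], [4, 9, 4], [4, 9, 48], [4, 9, 8], [4, 9, 30], [4, 9, 5], [4, 9, 60], [4, 9, 10]]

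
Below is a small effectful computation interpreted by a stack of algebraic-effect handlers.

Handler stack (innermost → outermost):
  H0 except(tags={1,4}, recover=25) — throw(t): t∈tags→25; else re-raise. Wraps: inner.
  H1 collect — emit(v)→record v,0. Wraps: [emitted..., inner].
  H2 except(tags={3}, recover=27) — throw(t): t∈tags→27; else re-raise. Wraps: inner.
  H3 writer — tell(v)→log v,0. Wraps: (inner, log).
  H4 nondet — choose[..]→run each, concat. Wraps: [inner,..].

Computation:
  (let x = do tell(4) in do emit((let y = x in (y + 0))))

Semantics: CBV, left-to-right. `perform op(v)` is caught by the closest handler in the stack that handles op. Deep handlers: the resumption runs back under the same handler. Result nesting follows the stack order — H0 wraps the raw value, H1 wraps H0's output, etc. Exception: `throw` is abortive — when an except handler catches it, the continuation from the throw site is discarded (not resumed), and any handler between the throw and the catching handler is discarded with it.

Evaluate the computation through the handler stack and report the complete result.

Answer: [([0, 0], (4))]

Step-by-step:
tell(4) @ H3 ⇒ log+=4
emit(0) @ H1 ⇒ out+=0
H0 returns 0
H1 returns [0, 0]
H2 returns [0, 0]
H3 returns ([0, 0], (4))
H4 returns [([0, 0], (4))]
= [([0, 0], (4))]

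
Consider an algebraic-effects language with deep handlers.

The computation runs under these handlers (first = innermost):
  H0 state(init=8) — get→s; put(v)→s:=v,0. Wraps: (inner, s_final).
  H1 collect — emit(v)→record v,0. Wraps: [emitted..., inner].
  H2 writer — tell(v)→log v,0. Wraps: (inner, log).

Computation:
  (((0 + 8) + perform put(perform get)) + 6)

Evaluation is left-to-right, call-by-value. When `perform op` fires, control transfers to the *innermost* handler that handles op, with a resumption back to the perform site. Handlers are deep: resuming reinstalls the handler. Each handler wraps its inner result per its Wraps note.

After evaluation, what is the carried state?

Working:
get @ H0 ⇒ 8
put(8) @ H0 ⇒ s:=8
H0 returns (14, 8)
H1 returns [(14, 8)]
H2 returns ([(14, 8)], ())
= ([(14, 8)], ())

Answer: 8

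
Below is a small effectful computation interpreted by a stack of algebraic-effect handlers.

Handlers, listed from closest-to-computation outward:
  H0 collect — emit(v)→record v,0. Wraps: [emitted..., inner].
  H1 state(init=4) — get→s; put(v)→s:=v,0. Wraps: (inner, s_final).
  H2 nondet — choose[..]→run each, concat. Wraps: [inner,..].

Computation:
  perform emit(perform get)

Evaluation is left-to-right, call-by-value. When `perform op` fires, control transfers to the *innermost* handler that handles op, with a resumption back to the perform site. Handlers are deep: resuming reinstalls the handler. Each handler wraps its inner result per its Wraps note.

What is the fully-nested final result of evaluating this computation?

Answer: [([4, 0], 4)]

Evaluation trace:
get @ H1 ⇒ 4
emit(4) @ H0 ⇒ out+=4
H0 returns [4, 0]
H1 returns ([4, 0], 4)
H2 returns [([4, 0], 4)]
= [([4, 0], 4)]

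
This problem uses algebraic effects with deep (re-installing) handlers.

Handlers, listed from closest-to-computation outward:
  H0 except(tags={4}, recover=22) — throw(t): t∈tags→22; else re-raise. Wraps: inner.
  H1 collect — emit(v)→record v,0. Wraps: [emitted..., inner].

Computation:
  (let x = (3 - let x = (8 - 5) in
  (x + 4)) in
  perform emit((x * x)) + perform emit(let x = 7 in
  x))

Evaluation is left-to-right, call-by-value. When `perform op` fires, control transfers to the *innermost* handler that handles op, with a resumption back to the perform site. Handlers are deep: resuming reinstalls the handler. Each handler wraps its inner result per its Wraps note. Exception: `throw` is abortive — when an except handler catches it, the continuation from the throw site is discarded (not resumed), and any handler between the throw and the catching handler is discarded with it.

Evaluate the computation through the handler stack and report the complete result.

Step-by-step:
emit(16) @ H1 ⇒ out+=16
emit(7) @ H1 ⇒ out+=7
H0 returns 0
H1 returns [16, 7, 0]
= [16, 7, 0]

Answer: [16, 7, 0]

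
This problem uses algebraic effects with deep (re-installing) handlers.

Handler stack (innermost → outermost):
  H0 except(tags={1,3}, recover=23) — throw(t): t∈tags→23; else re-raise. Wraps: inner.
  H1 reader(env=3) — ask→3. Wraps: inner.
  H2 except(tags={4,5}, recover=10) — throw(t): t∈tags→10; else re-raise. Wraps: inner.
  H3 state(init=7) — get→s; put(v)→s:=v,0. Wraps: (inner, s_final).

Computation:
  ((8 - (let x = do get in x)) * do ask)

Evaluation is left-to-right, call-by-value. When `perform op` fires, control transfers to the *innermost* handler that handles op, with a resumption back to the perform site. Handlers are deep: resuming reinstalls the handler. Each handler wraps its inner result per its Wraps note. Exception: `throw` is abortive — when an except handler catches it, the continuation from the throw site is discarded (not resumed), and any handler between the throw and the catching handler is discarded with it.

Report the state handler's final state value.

Answer: 7

Evaluation trace:
get @ H3 ⇒ 7
ask @ H1 ⇒ 3
H0 returns 3
H1 returns 3
H2 returns 3
H3 returns (3, 7)
= (3, 7)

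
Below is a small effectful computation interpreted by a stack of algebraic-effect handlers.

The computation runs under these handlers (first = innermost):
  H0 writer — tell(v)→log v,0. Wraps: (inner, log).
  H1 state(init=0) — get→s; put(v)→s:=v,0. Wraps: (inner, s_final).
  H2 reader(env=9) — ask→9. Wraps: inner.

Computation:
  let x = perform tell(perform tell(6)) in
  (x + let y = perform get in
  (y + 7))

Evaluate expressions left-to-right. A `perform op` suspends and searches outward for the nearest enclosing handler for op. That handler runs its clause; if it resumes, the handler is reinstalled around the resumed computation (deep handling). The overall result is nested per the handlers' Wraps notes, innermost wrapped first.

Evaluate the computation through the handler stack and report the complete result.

Answer: ((7, (6, 0)), 0)

Working:
tell(6) @ H0 ⇒ log+=6
tell(0) @ H0 ⇒ log+=0
get @ H1 ⇒ 0
H0 returns (7, (6, 0))
H1 returns ((7, (6, 0)), 0)
H2 returns ((7, (6, 0)), 0)
= ((7, (6, 0)), 0)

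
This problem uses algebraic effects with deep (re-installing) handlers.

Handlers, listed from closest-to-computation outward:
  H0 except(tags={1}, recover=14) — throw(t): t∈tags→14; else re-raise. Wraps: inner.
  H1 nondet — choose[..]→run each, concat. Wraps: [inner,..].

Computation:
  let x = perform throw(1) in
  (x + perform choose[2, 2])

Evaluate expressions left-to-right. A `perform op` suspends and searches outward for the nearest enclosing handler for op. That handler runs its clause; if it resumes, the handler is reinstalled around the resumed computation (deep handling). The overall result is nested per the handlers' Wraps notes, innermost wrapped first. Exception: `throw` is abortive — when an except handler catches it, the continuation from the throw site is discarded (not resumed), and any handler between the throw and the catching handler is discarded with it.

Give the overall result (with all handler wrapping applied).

Working:
throw(1) @ H0 caught ⇒ 14
H1 returns [14]
= [14]

Answer: [14]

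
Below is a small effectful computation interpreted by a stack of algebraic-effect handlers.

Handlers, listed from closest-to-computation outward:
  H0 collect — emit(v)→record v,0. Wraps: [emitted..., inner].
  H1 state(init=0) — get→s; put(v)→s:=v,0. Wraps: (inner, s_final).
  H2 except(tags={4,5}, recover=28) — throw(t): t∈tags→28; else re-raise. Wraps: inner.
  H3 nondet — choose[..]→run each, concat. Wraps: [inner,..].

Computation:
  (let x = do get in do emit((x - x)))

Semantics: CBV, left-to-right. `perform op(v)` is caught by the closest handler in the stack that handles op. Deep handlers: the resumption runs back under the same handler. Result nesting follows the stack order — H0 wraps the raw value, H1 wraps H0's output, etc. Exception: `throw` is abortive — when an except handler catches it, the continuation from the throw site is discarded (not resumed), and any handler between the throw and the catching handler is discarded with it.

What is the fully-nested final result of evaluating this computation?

Answer: [([0, 0], 0)]

Evaluation trace:
get @ H1 ⇒ 0
emit(0) @ H0 ⇒ out+=0
H0 returns [0, 0]
H1 returns ([0, 0], 0)
H2 returns ([0, 0], 0)
H3 returns [([0, 0], 0)]
= [([0, 0], 0)]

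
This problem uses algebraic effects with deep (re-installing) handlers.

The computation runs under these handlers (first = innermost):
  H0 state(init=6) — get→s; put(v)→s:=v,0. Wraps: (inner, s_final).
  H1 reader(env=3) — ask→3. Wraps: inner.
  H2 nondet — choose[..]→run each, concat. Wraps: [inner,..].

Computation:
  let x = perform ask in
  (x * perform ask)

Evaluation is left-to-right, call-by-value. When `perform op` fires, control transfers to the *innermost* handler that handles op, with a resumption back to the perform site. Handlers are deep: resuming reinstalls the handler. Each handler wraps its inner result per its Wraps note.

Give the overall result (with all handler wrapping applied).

Answer: [(9, 6)]

Working:
ask @ H1 ⇒ 3
ask @ H1 ⇒ 3
H0 returns (9, 6)
H1 returns (9, 6)
H2 returns [(9, 6)]
= [(9, 6)]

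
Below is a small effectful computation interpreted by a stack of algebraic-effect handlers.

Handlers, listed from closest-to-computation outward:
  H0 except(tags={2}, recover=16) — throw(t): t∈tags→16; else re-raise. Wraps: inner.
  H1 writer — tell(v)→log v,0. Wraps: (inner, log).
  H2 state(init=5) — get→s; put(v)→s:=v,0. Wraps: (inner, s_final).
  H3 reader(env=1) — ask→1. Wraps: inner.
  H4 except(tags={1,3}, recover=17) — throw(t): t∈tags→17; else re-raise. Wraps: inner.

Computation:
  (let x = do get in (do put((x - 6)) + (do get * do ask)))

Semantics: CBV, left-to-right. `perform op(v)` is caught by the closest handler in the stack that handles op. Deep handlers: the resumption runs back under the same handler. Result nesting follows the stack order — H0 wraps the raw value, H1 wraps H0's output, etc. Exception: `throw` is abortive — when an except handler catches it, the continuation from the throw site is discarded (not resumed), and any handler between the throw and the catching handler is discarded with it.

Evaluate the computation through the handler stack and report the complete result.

Answer: ((-1, ()), -1)

Step-by-step:
get @ H2 ⇒ 5
put(-1) @ H2 ⇒ s:=-1
get @ H2 ⇒ -1
ask @ H3 ⇒ 1
H0 returns -1
H1 returns (-1, ())
H2 returns ((-1, ()), -1)
H3 returns ((-1, ()), -1)
H4 returns ((-1, ()), -1)
= ((-1, ()), -1)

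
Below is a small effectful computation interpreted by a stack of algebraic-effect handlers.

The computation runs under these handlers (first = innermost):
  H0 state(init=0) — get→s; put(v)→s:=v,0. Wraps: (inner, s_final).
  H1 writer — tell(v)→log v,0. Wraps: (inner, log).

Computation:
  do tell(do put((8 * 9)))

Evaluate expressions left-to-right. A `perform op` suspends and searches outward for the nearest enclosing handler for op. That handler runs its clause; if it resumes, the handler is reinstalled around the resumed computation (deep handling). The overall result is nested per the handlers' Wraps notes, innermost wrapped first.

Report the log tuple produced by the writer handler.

Answer: (0)

Evaluation trace:
put(72) @ H0 ⇒ s:=72
tell(0) @ H1 ⇒ log+=0
H0 returns (0, 72)
H1 returns ((0, 72), (0))
= ((0, 72), (0))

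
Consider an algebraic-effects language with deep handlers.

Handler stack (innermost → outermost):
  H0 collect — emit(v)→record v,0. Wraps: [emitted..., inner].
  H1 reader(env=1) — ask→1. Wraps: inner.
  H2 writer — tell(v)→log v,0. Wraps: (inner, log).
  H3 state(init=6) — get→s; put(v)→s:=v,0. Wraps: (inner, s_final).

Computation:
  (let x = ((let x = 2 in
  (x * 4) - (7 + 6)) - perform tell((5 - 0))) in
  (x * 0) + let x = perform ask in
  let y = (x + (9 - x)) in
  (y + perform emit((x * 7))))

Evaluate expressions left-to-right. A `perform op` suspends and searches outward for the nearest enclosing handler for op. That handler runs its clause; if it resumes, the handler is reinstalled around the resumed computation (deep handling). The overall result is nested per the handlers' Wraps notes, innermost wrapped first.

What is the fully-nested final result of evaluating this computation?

Answer: (([7, 9], (5)), 6)

Working:
tell(5) @ H2 ⇒ log+=5
ask @ H1 ⇒ 1
emit(7) @ H0 ⇒ out+=7
H0 returns [7, 9]
H1 returns [7, 9]
H2 returns ([7, 9], (5))
H3 returns (([7, 9], (5)), 6)
= (([7, 9], (5)), 6)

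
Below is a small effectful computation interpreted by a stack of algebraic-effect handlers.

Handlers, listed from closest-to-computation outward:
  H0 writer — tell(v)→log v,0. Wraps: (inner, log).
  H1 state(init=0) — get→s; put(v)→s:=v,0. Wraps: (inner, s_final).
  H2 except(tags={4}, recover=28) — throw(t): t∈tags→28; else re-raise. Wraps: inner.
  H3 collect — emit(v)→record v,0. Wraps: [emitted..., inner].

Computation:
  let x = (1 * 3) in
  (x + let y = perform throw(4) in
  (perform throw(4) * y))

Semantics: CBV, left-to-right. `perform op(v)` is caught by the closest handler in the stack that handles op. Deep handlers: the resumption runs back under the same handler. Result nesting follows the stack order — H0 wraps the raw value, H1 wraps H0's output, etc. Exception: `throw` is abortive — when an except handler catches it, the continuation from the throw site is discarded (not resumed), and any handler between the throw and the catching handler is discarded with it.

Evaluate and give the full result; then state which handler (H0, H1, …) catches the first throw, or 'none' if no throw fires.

Step-by-step:
throw(4) @ H2 caught ⇒ 28
H3 returns [28]
= [28]

Answer: [28] ; first throw caught by: H2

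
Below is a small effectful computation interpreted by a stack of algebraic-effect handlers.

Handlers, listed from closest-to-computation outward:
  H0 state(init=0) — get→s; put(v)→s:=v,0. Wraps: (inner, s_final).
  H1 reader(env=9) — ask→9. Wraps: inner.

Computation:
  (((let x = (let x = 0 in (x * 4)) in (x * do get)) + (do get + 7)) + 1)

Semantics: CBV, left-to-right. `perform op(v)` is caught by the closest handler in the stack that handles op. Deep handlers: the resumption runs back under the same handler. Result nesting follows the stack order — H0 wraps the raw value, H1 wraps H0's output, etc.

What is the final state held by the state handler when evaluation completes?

Answer: 0

Working:
get @ H0 ⇒ 0
get @ H0 ⇒ 0
H0 returns (8, 0)
H1 returns (8, 0)
= (8, 0)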